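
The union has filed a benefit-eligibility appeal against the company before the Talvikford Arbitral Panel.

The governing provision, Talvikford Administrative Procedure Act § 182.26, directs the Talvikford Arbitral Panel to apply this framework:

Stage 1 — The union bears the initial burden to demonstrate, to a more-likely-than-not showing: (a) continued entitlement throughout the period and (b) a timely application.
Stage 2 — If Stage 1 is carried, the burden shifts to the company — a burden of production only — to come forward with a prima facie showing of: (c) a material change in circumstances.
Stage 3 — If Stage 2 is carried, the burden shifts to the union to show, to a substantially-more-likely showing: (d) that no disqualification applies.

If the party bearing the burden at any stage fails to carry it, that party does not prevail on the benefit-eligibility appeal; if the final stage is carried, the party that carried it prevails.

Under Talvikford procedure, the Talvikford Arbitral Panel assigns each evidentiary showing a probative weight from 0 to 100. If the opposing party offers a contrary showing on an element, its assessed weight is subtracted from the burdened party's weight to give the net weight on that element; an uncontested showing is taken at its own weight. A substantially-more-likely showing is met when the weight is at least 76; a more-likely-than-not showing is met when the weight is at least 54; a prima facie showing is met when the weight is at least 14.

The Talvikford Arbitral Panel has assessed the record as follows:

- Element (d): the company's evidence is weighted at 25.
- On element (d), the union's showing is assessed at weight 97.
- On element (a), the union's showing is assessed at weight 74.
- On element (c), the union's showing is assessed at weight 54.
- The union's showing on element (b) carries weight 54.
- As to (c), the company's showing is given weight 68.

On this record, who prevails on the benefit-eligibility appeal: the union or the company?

At Stage 1 the union must meet a more-likely-than-not showing (weight is at least 54): on (a) the weight is 74, which does reach 54, so (a) meets the standard; on (b) the weight is 54, which does reach 54, so (b) meets the standard.
  Stage 1 is satisfied; the onus moves to the company.
At Stage 2 the company must meet a prima facie showing (weight is at least 14): on (c) the weight is 68 less the opposing 54 gives net 14, which does reach 14, so (c) meets the standard.
  The company carries Stage 2; the union now bears the burden.
At Stage 3 the union must meet a substantially-more-likely showing (weight is at least 76): on (d) the weight is 97 less the opposing 25 gives net 72, < 76, so (d) does not meet the standard.
  Stage 3 not carried; the union fails its burden.
The company prevails.

company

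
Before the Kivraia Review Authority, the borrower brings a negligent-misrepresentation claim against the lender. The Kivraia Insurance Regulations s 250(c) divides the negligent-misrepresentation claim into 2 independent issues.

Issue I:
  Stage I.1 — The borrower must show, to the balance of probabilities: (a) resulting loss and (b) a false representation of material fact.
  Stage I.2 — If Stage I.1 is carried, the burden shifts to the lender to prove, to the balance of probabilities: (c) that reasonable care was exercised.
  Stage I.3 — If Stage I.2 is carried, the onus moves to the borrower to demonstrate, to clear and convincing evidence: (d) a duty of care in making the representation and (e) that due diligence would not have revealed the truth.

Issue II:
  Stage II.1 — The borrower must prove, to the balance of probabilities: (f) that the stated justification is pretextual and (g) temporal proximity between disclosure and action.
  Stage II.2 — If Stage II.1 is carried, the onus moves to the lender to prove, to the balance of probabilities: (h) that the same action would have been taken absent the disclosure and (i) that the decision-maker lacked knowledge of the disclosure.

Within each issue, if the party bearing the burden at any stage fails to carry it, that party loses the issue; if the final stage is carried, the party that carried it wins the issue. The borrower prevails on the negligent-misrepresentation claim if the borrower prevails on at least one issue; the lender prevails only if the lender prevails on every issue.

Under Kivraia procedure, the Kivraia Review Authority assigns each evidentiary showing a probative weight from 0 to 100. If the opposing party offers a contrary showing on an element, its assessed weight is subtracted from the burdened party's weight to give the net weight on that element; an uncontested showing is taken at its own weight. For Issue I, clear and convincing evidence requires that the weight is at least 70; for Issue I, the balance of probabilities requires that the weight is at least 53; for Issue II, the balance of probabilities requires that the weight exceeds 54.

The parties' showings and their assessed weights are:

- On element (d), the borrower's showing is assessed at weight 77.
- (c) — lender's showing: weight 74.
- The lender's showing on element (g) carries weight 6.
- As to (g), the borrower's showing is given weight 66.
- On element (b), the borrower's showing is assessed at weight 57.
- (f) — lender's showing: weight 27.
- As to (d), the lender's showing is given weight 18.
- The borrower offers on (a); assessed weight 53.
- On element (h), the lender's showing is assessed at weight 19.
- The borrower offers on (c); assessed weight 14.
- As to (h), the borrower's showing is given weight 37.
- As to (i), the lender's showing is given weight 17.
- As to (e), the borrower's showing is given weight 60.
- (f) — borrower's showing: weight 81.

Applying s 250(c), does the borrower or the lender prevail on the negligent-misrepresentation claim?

— Issue I —
Stage I.1 — burden on borrower; standard: the balance of probabilities (weight is at least 53).
    (a): 53 ≥ 53 [met]
    (b): 57 ≥ 53 [met]
  Stage I.1 carried; the burden shifts to the lender.
Stage I.2 — burden on lender; standard: the balance of probabilities (weight is at least 53).
    (c): 74 − 14 = 60 ≥ 53 [met]
  Stage I.2 is satisfied; the onus moves to the borrower.
Stage I.3 — burden on borrower; standard: clear and convincing evidence (weight is at least 70).
    (d): 77 − 18 = 59 < 70 [not met]
    (e): 60 < 70 [not met]
  Not every element is met, so the borrower fails to carry Stage I.3.
So the lender prevails on this issue.
— Issue II —
Stage II.1 — burden on borrower; standard: the balance of probabilities (weight exceeds 54).
    (f): 81 − 27 = 54 ≤ 54 [not met]
    (g): 66 − 6 = 60 > 54 [met]
  Not every element is met, so the borrower fails to carry Stage II.1.
The analysis ends at Stage II.1; the lender prevails on this issue.
Per-issue: Issue I → lender; Issue II → lender. The borrower must prevail on at least one issue; overall, the lender prevails.

lender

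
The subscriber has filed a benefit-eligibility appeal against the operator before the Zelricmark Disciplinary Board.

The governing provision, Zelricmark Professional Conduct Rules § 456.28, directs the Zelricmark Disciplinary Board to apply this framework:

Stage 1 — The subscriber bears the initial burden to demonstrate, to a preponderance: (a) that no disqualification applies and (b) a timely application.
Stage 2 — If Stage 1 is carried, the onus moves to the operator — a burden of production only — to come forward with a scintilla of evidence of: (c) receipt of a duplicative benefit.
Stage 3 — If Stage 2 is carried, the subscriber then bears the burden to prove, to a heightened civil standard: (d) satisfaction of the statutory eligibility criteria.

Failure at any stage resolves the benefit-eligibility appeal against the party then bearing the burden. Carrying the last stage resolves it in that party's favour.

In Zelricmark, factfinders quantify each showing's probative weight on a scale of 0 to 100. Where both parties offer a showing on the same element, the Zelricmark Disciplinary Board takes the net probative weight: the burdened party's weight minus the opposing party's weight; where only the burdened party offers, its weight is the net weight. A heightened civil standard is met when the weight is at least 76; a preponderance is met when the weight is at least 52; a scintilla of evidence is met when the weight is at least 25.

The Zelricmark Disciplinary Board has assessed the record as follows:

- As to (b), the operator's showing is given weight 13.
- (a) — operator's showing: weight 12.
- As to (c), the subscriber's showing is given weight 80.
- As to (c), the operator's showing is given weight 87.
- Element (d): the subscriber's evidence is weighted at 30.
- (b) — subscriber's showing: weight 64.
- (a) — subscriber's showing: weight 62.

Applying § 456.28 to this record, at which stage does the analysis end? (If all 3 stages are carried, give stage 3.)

stage 1

At Stage 1 the subscriber must meet a preponderance (weight is at least 52): on (a) the weight is 62 less the opposing 12 gives net 50, < 52, so (a) does not meet the standard; on (b) the weight is 64 less the opposing 13 gives net 51, which does not reach 52, so (b) does not meet the standard.
  Not every element is met, so the subscriber fails to carry Stage 1.
The analysis ends at Stage 1; the operator prevails.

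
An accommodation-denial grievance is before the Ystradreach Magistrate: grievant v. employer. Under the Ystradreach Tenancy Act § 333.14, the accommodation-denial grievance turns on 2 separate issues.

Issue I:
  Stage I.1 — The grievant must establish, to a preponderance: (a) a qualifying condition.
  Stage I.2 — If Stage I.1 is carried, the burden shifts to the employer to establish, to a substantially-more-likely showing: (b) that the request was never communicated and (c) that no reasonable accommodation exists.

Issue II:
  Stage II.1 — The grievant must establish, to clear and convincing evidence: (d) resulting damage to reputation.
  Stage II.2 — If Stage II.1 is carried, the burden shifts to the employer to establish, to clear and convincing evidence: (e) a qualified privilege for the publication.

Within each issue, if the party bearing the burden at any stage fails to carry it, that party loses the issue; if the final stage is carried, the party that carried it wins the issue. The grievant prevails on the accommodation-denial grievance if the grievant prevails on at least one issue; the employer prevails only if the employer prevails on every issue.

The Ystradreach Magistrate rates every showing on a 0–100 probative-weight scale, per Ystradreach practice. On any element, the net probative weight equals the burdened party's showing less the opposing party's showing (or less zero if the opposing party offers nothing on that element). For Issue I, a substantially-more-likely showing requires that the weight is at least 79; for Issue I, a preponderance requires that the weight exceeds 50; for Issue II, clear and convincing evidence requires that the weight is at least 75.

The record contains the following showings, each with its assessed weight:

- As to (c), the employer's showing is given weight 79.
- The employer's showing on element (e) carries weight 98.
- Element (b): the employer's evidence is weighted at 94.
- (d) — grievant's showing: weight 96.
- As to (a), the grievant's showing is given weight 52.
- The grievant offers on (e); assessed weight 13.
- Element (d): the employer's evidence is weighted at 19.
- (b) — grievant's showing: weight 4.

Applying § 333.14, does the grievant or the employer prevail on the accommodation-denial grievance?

employer

— Issue I —
Stage I.1 (grievant, a preponderance, weight exceeds 50): (a) 52 > 50 — meets.
  All elements met. The burden passes to the employer.
Stage I.2 (employer, a substantially-more-likely showing, weight is at least 79): (b) net 94−4=90 ≥ 79 — meets; (c) 79 ≥ 79 — meets.
  The employer carries the last stage.
All stages carried — the employer prevails on this issue.
— Issue II —
Stage II.1 — burden on grievant; standard: clear and convincing evidence (weight is at least 75).
    (d): 96 − 19 = 77 ≥ 75 [met]
  Stage II.1 carried; the burden shifts to the employer.
Stage II.2 — burden on employer; standard: clear and convincing evidence (weight is at least 75).
    (e): 98 − 13 = 85 ≥ 75 [met]
  The employer carries the last stage.
Every stage carried; the employer prevails on this issue.
Per-issue: Issue I → employer; Issue II → employer. The grievant must prevail on at least one issue; overall, the employer prevails.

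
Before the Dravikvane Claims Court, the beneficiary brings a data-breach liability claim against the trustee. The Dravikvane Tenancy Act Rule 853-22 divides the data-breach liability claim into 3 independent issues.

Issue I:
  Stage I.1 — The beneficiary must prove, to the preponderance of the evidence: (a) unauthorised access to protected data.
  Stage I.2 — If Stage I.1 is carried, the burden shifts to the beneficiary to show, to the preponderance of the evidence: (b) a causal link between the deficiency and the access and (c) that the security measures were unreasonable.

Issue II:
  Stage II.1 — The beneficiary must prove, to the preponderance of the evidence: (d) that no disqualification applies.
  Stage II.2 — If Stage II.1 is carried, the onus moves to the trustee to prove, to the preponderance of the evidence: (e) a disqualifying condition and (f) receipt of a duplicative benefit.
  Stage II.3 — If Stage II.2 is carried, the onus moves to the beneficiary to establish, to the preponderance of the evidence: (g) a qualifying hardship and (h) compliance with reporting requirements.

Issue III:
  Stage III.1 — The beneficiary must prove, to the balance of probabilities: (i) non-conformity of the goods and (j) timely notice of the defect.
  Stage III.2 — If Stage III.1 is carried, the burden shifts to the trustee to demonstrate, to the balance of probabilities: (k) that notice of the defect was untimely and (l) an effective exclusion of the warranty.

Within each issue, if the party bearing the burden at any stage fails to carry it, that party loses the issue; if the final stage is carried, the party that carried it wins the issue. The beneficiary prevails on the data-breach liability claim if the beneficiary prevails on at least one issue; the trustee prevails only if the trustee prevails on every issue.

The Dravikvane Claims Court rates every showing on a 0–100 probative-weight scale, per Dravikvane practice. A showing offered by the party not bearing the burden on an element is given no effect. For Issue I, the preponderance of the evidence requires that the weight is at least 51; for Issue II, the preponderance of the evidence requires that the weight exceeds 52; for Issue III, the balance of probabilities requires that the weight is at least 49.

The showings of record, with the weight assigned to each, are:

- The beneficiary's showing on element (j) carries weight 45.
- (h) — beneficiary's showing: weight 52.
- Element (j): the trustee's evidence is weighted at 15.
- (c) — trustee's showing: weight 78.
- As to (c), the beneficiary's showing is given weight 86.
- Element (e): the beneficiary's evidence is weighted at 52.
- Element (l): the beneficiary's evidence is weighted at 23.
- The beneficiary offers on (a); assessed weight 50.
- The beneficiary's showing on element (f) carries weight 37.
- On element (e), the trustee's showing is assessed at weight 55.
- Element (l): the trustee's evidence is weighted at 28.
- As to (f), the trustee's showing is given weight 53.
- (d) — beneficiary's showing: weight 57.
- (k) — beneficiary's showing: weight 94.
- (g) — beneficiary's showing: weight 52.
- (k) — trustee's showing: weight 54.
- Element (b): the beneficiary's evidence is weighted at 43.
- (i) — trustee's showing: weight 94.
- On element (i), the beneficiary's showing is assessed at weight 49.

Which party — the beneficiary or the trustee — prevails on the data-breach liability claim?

trustee

— Issue I —
Stage I.1 — burden on beneficiary; standard: the preponderance of the evidence (weight is at least 51).
    (a): 50 < 51 [not met]
  Stage I.1 not carried; the beneficiary fails its burden.
The analysis ends at Stage I.1; the trustee prevails on this issue.
— Issue II —
At Stage II.1 the beneficiary must meet the preponderance of the evidence (weight exceeds 52): on (d) the weight is 57, which does exceed 52, so (d) meets the standard.
  All elements met. The burden passes to the trustee.
At Stage II.2 the trustee must meet the preponderance of the evidence (weight exceeds 52): on (e) the weight is 55 (the beneficiary's 52 is given no effect), > 52, so (e) meets the standard; on (f) the weight is 53 (the beneficiary's 37 is given no effect), > 52, so (f) meets the standard.
  Stage II.2 carried; the burden shifts to the beneficiary.
At Stage II.3 the beneficiary must meet the preponderance of the evidence (weight exceeds 52): on (g) the weight is 52, which does not exceed 52, so (g) does not meet the standard; on (h) the weight is 52, which does not exceed 52, so (h) does not meet the standard.
  Stage II.3 not carried; the beneficiary fails its burden.
The trustee prevails on this issue.
— Issue III —
Stage III.1 — burden on beneficiary; standard: the balance of probabilities (weight is at least 49).
    (i): 49 (trustee's 94 disregarded) ≥ 49 [met]
    (j): 45 (trustee's 15 disregarded) < 49 [not met]
  Not every element is met, so the beneficiary fails to carry Stage III.1.
So the trustee prevails on this issue.
Per-issue: Issue I → trustee; Issue II → trustee; Issue III → trustee. The beneficiary must prevail on at least one issue; overall, the trustee prevails.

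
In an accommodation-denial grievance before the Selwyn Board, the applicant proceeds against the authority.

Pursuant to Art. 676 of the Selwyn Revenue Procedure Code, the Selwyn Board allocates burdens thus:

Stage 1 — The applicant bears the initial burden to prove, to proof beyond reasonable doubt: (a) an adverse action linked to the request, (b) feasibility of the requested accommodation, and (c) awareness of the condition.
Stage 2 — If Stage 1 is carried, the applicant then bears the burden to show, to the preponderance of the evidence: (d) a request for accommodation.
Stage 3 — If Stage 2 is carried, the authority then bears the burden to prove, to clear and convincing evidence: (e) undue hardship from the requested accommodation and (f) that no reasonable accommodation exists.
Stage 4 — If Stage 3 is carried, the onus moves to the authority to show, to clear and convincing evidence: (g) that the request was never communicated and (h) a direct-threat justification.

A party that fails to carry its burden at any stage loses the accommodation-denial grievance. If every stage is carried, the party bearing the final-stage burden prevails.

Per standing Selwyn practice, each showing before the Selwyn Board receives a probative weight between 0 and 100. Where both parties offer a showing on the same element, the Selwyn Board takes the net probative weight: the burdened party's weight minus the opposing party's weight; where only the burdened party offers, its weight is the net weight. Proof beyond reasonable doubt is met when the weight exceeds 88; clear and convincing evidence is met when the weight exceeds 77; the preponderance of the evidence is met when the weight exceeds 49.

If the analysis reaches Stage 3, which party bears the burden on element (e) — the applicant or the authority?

authority

Stage 3's rule assigns the burden to the authority (to clear and convincing evidence).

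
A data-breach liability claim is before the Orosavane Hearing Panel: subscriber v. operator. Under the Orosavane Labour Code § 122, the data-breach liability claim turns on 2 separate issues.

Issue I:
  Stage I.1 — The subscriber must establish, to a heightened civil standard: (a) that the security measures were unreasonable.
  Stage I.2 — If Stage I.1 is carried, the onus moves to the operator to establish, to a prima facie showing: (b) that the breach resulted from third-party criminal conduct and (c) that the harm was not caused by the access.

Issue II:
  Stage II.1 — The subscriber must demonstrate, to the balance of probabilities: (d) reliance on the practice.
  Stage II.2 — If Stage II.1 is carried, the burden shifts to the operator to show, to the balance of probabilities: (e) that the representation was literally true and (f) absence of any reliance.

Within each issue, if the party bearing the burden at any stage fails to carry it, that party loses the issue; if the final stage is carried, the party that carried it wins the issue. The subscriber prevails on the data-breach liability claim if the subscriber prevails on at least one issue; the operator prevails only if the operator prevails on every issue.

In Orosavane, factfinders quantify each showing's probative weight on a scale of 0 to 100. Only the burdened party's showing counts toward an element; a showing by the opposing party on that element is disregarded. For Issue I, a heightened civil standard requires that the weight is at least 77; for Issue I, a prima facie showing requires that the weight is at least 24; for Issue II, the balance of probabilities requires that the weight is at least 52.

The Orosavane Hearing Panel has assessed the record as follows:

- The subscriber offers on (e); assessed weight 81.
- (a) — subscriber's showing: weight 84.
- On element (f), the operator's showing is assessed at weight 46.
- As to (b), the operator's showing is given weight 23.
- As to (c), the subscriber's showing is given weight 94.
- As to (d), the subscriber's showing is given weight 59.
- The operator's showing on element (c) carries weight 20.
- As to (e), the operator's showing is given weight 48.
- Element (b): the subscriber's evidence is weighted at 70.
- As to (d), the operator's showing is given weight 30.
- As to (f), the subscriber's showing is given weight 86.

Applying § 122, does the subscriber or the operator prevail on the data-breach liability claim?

subscriber

— Issue I —
At Stage I.1 the subscriber must meet a heightened civil standard (weight is at least 77): on (a) the weight is 84, which does reach 77, so (a) meets the standard.
  The subscriber carries Stage I.1; the operator now bears the burden.
At Stage I.2 the operator must meet a prima facie showing (weight is at least 24): on (b) the weight is 23 (the subscriber's 70 is given no effect), < 24, so (b) does not meet the standard; on (c) the weight is 20 (the subscriber's 94 is given no effect), which does not reach 24, so (c) does not meet the standard.
  Not every element is met, so the operator fails to carry Stage I.2.
So the subscriber prevails on this issue.
— Issue II —
At Stage II.1 the subscriber must meet the balance of probabilities (weight is at least 52): on (d) the weight is 59 (the operator's 30 is given no effect), ≥ 52, so (d) meets the standard.
  All elements met. The burden passes to the operator.
At Stage II.2 the operator must meet the balance of probabilities (weight is at least 52): on (e) the weight is 48 (the subscriber's 81 is given no effect), < 52, so (e) does not meet the standard; on (f) the weight is 46 (the subscriber's 86 is given no effect), < 52, so (f) does not meet the standard.
  The operator does not carry Stage II.2.
The analysis ends at Stage II.2; the subscriber prevails on this issue.
Per-issue: Issue I → subscriber; Issue II → subscriber. The subscriber must prevail on at least one issue; overall, the subscriber prevails.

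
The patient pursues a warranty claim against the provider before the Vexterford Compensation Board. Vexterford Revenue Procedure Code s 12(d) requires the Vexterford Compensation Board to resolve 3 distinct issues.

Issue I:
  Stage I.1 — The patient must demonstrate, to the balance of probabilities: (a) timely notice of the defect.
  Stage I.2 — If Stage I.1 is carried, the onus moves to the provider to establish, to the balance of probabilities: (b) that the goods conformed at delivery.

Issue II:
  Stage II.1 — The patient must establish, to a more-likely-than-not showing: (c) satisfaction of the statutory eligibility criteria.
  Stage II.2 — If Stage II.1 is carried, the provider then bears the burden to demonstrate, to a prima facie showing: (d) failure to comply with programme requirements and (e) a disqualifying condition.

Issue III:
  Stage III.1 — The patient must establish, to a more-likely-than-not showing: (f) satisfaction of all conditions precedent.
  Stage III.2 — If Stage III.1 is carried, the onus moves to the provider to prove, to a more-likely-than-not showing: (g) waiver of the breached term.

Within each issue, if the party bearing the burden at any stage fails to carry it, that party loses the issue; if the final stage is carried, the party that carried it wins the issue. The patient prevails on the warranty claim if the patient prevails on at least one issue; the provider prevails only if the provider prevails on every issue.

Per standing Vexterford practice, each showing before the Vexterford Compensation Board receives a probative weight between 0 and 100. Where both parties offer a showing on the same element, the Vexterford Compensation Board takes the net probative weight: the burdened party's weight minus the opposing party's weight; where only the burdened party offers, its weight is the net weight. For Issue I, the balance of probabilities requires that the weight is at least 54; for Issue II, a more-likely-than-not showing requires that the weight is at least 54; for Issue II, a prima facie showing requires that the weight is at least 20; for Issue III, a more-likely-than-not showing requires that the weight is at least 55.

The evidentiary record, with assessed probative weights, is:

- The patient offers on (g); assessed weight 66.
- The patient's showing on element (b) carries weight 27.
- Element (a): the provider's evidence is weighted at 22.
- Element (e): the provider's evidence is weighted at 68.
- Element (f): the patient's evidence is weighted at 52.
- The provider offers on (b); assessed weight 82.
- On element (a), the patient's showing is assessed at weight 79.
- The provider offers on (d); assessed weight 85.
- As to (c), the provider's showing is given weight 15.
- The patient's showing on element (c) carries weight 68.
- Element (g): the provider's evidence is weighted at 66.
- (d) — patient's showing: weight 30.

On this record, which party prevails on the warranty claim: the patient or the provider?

provider

— Issue I —
At Stage I.1 the patient must meet the balance of probabilities (weight is at least 54): on (a) the weight is 79 less the opposing 22 gives net 57, ≥ 54, so (a) meets the standard.
  Stage I.1 is satisfied; the onus moves to the provider.
At Stage I.2 the provider must meet the balance of probabilities (weight is at least 54): on (b) the weight is 82 less the opposing 27 gives net 55, which does reach 54, so (b) meets the standard.
  The provider carries the last stage.
With every stage satisfied, the provider prevails on this issue.
— Issue II —
At Stage II.1 the patient must meet a more-likely-than-not showing (weight is at least 54): on (c) the weight is 68 less the opposing 15 gives net 53, which does not reach 54, so (c) does not meet the standard.
  Stage II.1 not carried; the patient fails its burden.
The analysis ends at Stage II.1; the provider prevails on this issue.
— Issue III —
Stage III.1 — burden on patient; standard: a more-likely-than-not showing (weight is at least 55).
    (f): 52 < 55 [not met]
  The patient does not carry Stage III.1.
So the provider prevails on this issue.
Per-issue: Issue I → provider; Issue II → provider; Issue III → provider. The patient must prevail on at least one issue; overall, the provider prevails.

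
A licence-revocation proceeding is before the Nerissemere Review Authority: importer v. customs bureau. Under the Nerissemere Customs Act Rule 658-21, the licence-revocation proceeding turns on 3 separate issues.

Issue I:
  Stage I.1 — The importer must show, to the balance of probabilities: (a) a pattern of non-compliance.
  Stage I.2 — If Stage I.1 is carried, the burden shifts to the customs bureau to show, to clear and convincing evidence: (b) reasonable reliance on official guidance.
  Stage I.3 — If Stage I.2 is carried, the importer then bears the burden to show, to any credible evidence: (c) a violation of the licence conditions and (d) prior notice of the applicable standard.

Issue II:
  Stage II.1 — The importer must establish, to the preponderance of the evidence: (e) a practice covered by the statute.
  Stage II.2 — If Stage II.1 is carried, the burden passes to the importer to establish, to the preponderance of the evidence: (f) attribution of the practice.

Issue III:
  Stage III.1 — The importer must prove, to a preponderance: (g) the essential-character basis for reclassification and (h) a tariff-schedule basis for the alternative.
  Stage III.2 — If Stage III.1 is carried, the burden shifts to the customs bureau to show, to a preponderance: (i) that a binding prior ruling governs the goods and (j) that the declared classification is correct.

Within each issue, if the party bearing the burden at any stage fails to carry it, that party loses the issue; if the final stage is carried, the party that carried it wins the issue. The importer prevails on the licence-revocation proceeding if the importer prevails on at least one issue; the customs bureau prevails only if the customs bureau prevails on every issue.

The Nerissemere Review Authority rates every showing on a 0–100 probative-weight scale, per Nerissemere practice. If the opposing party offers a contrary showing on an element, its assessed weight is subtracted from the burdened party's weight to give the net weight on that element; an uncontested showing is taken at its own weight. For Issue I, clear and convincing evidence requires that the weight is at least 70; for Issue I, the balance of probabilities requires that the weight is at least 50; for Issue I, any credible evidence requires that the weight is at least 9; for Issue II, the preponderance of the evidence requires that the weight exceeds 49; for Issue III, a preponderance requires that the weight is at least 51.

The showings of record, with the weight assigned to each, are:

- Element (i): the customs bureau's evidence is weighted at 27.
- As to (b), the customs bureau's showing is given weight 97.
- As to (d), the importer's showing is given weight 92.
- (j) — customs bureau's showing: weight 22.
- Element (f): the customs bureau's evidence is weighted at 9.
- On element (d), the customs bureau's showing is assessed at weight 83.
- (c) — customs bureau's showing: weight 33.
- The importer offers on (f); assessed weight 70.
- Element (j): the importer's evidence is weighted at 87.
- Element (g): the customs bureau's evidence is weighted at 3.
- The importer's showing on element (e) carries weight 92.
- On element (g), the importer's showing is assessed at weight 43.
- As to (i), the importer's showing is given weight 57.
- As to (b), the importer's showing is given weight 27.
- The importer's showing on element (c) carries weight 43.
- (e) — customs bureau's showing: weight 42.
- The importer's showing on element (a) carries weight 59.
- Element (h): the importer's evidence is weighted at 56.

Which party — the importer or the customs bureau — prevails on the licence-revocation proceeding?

importer

— Issue I —
At Stage I.1 the importer must meet the balance of probabilities (weight is at least 50): on (a) the weight is 59, which does reach 50, so (a) meets the standard.
  All elements met. The burden passes to the customs bureau.
At Stage I.2 the customs bureau must meet clear and convincing evidence (weight is at least 70): on (b) the weight is 97 less the opposing 27 gives net 70, which does reach 70, so (b) meets the standard.
  Stage I.2 is satisfied; the onus moves to the importer.
At Stage I.3 the importer must meet any credible evidence (weight is at least 9): on (c) the weight is 43 less the opposing 33 gives net 10, which does reach 9, so (c) meets the standard; on (d) the weight is 92 less the opposing 83 gives net 9, ≥ 9, so (d) meets the standard.
  All elements met at the final stage.
With every stage satisfied, the importer prevails on this issue.
— Issue II —
Stage II.1 — burden on importer; standard: the preponderance of the evidence (weight exceeds 49).
    (e): 92 − 42 = 50 > 49 [met]
  Stage II.1 is satisfied; the importer continues to bear the burden.
Stage II.2 — burden on importer; standard: the preponderance of the evidence (weight exceeds 49).
    (f): 70 − 9 = 61 > 49 [met]
  The importer carries the last stage.
With every stage satisfied, the importer prevails on this issue.
— Issue III —
Stage III.1 — burden on importer; standard: a preponderance (weight is at least 51).
    (g): 43 − 3 = 40 < 51 [not met]
    (h): 56 ≥ 51 [met]
  Not every element is met, so the importer fails to carry Stage III.1.
The analysis ends at Stage III.1; the customs bureau prevails on this issue.
Per-issue: Issue I → importer; Issue II → importer; Issue III → customs bureau. The importer must prevail on at least one issue; overall, the importer prevails.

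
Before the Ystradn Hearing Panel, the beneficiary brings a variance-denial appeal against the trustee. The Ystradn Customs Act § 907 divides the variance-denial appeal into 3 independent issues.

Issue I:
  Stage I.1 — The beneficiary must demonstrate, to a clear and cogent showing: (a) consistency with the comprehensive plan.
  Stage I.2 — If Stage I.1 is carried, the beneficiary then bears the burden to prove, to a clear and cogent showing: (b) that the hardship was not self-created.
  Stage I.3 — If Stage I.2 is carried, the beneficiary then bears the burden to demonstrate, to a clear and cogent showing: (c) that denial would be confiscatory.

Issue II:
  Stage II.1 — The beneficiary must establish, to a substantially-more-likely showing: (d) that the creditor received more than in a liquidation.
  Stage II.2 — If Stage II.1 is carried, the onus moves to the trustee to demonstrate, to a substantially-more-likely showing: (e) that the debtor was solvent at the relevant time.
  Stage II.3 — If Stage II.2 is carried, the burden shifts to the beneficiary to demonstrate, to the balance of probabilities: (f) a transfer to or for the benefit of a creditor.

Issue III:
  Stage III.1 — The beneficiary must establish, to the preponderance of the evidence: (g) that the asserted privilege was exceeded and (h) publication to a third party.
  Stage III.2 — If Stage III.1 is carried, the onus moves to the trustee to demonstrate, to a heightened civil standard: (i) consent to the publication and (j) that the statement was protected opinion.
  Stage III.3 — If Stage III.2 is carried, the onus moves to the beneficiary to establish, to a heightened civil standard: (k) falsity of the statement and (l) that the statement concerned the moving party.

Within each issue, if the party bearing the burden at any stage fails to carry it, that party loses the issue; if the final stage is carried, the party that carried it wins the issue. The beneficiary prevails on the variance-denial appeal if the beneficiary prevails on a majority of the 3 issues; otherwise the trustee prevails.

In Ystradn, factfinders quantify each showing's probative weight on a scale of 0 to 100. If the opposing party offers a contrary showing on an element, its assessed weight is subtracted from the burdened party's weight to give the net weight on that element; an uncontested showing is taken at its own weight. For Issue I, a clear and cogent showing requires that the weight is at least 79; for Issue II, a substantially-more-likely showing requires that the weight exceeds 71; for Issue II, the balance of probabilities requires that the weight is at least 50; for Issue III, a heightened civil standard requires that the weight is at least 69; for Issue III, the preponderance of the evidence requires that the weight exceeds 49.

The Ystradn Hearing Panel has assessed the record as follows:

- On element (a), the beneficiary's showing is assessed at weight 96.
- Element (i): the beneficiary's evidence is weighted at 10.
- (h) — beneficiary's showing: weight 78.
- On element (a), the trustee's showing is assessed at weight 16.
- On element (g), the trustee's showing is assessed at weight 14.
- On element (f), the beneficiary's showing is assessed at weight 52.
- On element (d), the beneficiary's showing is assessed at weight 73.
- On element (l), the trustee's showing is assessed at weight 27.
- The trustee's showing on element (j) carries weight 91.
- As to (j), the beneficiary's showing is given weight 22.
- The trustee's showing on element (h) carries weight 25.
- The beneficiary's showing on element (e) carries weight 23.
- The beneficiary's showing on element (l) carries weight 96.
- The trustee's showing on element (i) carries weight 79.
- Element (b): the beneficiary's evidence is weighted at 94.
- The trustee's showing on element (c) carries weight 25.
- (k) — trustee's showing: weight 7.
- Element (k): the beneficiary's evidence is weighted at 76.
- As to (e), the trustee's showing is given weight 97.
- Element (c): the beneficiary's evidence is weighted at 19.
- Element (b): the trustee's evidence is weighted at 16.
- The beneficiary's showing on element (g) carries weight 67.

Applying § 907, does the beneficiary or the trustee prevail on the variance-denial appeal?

— Issue I —
Stage I.1 — burden on beneficiary; standard: a clear and cogent showing (weight is at least 79).
    (a): 96 − 16 = 80 ≥ 79 [met]
  Stage I.1 is satisfied; the beneficiary continues to bear the burden.
Stage I.2 — burden on beneficiary; standard: a clear and cogent showing (weight is at least 79).
    (b): 94 − 16 = 78 < 79 [not met]
  Not every element is met, so the beneficiary fails to carry Stage I.2.
The trustee prevails on this issue.
— Issue II —
Stage II.1 — burden on beneficiary; standard: a substantially-more-likely showing (weight exceeds 71).
    (d): 73 > 71 [met]
  All elements met. The burden passes to the trustee.
Stage II.2 — burden on trustee; standard: a substantially-more-likely showing (weight exceeds 71).
    (e): 97 − 23 = 74 > 71 [met]
  All elements met. The burden passes to the beneficiary.
Stage II.3 — burden on beneficiary; standard: the balance of probabilities (weight is at least 50).
    (f): 52 ≥ 50 [met]
  All elements met at the final stage.
With every stage satisfied, the beneficiary prevails on this issue.
— Issue III —
At Stage III.1 the beneficiary must meet the preponderance of the evidence (weight exceeds 49): on (g) the weight is 67 less the opposing 14 gives net 53, which does exceed 49, so (g) meets the standard; on (h) the weight is 78 less the opposing 25 gives net 53, > 49, so (h) meets the standard.
  All elements met. The burden passes to the trustee.
At Stage III.2 the trustee must meet a heightened civil standard (weight is at least 69): on (i) the weight is 79 less the opposing 10 gives net 69, which does reach 69, so (i) meets the standard; on (j) the weight is 91 less the opposing 22 gives net 69, ≥ 69, so (j) meets the standard.
  Stage III.2 carried; the burden shifts to the beneficiary.
At Stage III.3 the beneficiary must meet a heightened civil standard (weight is at least 69): on (k) the weight is 76 less the opposing 7 gives net 69, which does reach 69, so (k) meets the standard; on (l) the weight is 96 less the opposing 27 gives net 69, ≥ 69, so (l) meets the standard.
  Stage III.3 carried; the final stage is satisfied.
Every stage carried; the beneficiary prevails on this issue.
Per-issue: Issue I → trustee; Issue II → beneficiary; Issue III → beneficiary. The beneficiary must prevail on a majority of issues; overall, the beneficiary prevails.

beneficiary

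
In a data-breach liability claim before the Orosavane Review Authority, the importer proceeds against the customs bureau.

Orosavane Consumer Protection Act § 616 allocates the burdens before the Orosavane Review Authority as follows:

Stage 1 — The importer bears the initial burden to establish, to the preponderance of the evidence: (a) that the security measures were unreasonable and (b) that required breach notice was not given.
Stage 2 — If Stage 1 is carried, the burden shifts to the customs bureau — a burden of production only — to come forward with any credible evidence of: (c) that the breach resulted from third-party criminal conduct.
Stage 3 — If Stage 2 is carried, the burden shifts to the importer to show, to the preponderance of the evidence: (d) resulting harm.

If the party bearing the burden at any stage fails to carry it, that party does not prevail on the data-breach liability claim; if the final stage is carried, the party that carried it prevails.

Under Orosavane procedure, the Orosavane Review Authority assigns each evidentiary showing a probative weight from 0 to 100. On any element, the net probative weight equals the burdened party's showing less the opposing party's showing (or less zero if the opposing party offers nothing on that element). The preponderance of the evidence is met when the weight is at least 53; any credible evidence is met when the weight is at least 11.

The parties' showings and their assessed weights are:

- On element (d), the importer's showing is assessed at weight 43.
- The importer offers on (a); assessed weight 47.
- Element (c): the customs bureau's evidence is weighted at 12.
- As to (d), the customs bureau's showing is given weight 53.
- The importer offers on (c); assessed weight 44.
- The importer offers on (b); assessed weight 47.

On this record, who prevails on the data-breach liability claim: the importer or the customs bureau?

customs bureau

Stage 1 (importer, the preponderance of the evidence, weight is at least 53): (a) 47 < 53 — fails; (b) 47 < 53 — fails.
  Stage 1 not carried; the importer fails its burden.
The analysis ends at Stage 1; the customs bureau prevails.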